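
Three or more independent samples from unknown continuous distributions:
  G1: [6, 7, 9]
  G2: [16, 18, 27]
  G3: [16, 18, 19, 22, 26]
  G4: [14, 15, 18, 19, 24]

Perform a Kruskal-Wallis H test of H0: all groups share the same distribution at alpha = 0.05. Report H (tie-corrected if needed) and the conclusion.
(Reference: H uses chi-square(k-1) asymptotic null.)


Step 1: Combine all N = 16 observations and assign midranks.
sorted (value, group, rank): (6,G1,1), (7,G1,2), (9,G1,3), (14,G4,4), (15,G4,5), (16,G2,6.5), (16,G3,6.5), (18,G2,9), (18,G3,9), (18,G4,9), (19,G3,11.5), (19,G4,11.5), (22,G3,13), (24,G4,14), (26,G3,15), (27,G2,16)
Step 2: Sum ranks within each group.
R_1 = 6 (n_1 = 3)
R_2 = 31.5 (n_2 = 3)
R_3 = 55 (n_3 = 5)
R_4 = 43.5 (n_4 = 5)
Step 3: H = 12/(N(N+1)) * sum(R_i^2/n_i) - 3(N+1)
     = 12/(16*17) * (6^2/3 + 31.5^2/3 + 55^2/5 + 43.5^2/5) - 3*17
     = 0.044118 * 1326.2 - 51
     = 7.508824.
Step 4: Ties present; correction factor C = 1 - 36/(16^3 - 16) = 0.991176. Corrected H = 7.508824 / 0.991176 = 7.575668.
Step 5: Under H0, H ~ chi^2(3); p-value = 0.055646.
Step 6: alpha = 0.05. fail to reject H0.

H = 7.5757, df = 3, p = 0.055646, fail to reject H0.


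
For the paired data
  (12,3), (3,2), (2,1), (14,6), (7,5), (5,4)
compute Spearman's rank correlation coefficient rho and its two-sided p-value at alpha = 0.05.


Step 1: Rank x and y separately (midranks; no ties here).
rank(x): 12->5, 3->2, 2->1, 14->6, 7->4, 5->3
rank(y): 3->3, 2->2, 1->1, 6->6, 5->5, 4->4
Step 2: d_i = R_x(i) - R_y(i); compute d_i^2.
  (5-3)^2=4, (2-2)^2=0, (1-1)^2=0, (6-6)^2=0, (4-5)^2=1, (3-4)^2=1
sum(d^2) = 6.
Step 3: rho = 1 - 6*6 / (6*(6^2 - 1)) = 1 - 36/210 = 0.828571.
Step 4: Under H0, t = rho * sqrt((n-2)/(1-rho^2)) = 2.9598 ~ t(4).
Step 5: Two-sided p-value from the t-distribution with 4 df = 0.041563.
Step 6: alpha = 0.05. reject H0.

rho = 0.8286, p = 0.041563, reject H0 at alpha = 0.05.


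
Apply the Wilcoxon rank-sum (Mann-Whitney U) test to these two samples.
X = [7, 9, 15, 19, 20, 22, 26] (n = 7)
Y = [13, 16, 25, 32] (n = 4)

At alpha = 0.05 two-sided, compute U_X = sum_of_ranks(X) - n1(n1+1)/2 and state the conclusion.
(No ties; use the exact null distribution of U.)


Step 1: Combine and sort all 11 observations; assign midranks.
sorted (value, group): (7,X), (9,X), (13,Y), (15,X), (16,Y), (19,X), (20,X), (22,X), (25,Y), (26,X), (32,Y)
ranks: 7->1, 9->2, 13->3, 15->4, 16->5, 19->6, 20->7, 22->8, 25->9, 26->10, 32->11
Step 2: Rank sum for X: R1 = 1 + 2 + 4 + 6 + 7 + 8 + 10 = 38.
Step 3: U_X = R1 - n1(n1+1)/2 = 38 - 7*8/2 = 38 - 28 = 10.
       U_Y = n1*n2 - U_X = 28 - 10 = 18.
Step 4: No ties, so the exact null distribution of U (based on enumerating the C(11,7) = 330 equally likely rank assignments) gives the two-sided p-value.
Step 5: p-value = 0.527273; compare to alpha = 0.05. fail to reject H0.

U_X = 10, p = 0.527273, fail to reject H0 at alpha = 0.05.


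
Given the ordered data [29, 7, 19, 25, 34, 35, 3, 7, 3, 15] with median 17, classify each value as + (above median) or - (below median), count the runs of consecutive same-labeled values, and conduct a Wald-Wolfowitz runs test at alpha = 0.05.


Step 1: Compute median = 17; label A = above, B = below.
Labels in order: ABAAAABBBB  (n_A = 5, n_B = 5)
Step 2: Count runs R = 4.
Step 3: Under H0 (random ordering), E[R] = 2*n_A*n_B/(n_A+n_B) + 1 = 2*5*5/10 + 1 = 6.0000.
        Var[R] = 2*n_A*n_B*(2*n_A*n_B - n_A - n_B) / ((n_A+n_B)^2 * (n_A+n_B-1)) = 2000/900 = 2.2222.
        SD[R] = 1.4907.
Step 4: Continuity-corrected z = (R + 0.5 - E[R]) / SD[R] = (4 + 0.5 - 6.0000) / 1.4907 = -1.0062.
Step 5: Two-sided p-value via normal approximation = 2*(1 - Phi(|z|)) = 0.314305.
Step 6: alpha = 0.05. fail to reject H0.

R = 4, z = -1.0062, p = 0.314305, fail to reject H0.


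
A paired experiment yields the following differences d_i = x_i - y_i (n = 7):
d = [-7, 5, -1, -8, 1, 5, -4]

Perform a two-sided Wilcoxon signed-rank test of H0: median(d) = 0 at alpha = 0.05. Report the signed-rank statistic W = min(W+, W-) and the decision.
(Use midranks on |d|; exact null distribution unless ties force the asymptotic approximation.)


Step 1: Drop any zero differences (none here) and take |d_i|.
|d| = [7, 5, 1, 8, 1, 5, 4]
Step 2: Midrank |d_i| (ties get averaged ranks).
ranks: |7|->6, |5|->4.5, |1|->1.5, |8|->7, |1|->1.5, |5|->4.5, |4|->3
Step 3: Attach original signs; sum ranks with positive sign and with negative sign.
W+ = 4.5 + 1.5 + 4.5 = 10.5
W- = 6 + 1.5 + 7 + 3 = 17.5
(Check: W+ + W- = 28 should equal n(n+1)/2 = 28.)
Step 4: Test statistic W = min(W+, W-) = 10.5.
Step 5: Ties in |d|, so use the tie-corrected normal approximation.
        E[W] = n(n+1)/4 = 7*8/4 = 14.
        Tie groups: |d|=1 (t=2), |d|=5 (t=2); sum(t^3 - t) = 12.
        Var[W] = n(n+1)(2n+1)/24 - sum(t^3-t)/48 = 840/24 - 12/48 = 34.75.
        z = (W - E[W]) / sqrt(Var[W]) = (10.5 - 14) / 5.8949 = -0.5937.
        Two-sided p = 2*Phi(z) = 0.552691.
Step 6: alpha = 0.05. fail to reject H0.

W+ = 10.5, W- = 17.5, W = min = 10.5, p = 0.552691, fail to reject H0.


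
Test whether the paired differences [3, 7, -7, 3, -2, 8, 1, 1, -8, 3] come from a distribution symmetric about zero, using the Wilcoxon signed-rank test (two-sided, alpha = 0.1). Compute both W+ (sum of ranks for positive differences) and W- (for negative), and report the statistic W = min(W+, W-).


Step 1: Drop any zero differences (none here) and take |d_i|.
|d| = [3, 7, 7, 3, 2, 8, 1, 1, 8, 3]
Step 2: Midrank |d_i| (ties get averaged ranks).
ranks: |3|->5, |7|->7.5, |7|->7.5, |3|->5, |2|->3, |8|->9.5, |1|->1.5, |1|->1.5, |8|->9.5, |3|->5
Step 3: Attach original signs; sum ranks with positive sign and with negative sign.
W+ = 5 + 7.5 + 5 + 9.5 + 1.5 + 1.5 + 5 = 35
W- = 7.5 + 3 + 9.5 = 20
(Check: W+ + W- = 55 should equal n(n+1)/2 = 55.)
Step 4: Test statistic W = min(W+, W-) = 20.
Step 5: Ties in |d|, so use the tie-corrected normal approximation.
        E[W] = n(n+1)/4 = 10*11/4 = 27.5.
        Tie groups: |d|=1 (t=2), |d|=3 (t=3), |d|=7 (t=2), |d|=8 (t=2); sum(t^3 - t) = 42.
        Var[W] = n(n+1)(2n+1)/24 - sum(t^3-t)/48 = 2310/24 - 42/48 = 95.375.
        z = (W - E[W]) / sqrt(Var[W]) = (20 - 27.5) / 9.7660 = -0.7680.
        Two-sided p = 2*Phi(z) = 0.442505.
Step 6: alpha = 0.1. fail to reject H0.

W+ = 35, W- = 20, W = min = 20, p = 0.442505, fail to reject H0.


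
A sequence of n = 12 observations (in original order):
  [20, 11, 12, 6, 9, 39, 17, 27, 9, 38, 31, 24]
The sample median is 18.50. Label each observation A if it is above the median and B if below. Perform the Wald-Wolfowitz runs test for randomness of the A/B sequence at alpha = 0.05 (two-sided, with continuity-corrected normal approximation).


Step 1: Compute median = 18.50; label A = above, B = below.
Labels in order: ABBBBABABAAA  (n_A = 6, n_B = 6)
Step 2: Count runs R = 7.
Step 3: Under H0 (random ordering), E[R] = 2*n_A*n_B/(n_A+n_B) + 1 = 2*6*6/12 + 1 = 7.0000.
        Var[R] = 2*n_A*n_B*(2*n_A*n_B - n_A - n_B) / ((n_A+n_B)^2 * (n_A+n_B-1)) = 4320/1584 = 2.7273.
        SD[R] = 1.6514.
Step 4: R = E[R], so z = 0 with no continuity correction.
Step 5: Two-sided p-value via normal approximation = 2*(1 - Phi(|z|)) = 1.000000.
Step 6: alpha = 0.05. fail to reject H0.

R = 7, z = 0.0000, p = 1.000000, fail to reject H0.


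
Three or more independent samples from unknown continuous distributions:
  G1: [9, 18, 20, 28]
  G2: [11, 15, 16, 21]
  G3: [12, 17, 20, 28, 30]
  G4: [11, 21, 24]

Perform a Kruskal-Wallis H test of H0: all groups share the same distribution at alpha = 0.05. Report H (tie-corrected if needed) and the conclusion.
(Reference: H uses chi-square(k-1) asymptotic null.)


Step 1: Combine all N = 16 observations and assign midranks.
sorted (value, group, rank): (9,G1,1), (11,G2,2.5), (11,G4,2.5), (12,G3,4), (15,G2,5), (16,G2,6), (17,G3,7), (18,G1,8), (20,G1,9.5), (20,G3,9.5), (21,G2,11.5), (21,G4,11.5), (24,G4,13), (28,G1,14.5), (28,G3,14.5), (30,G3,16)
Step 2: Sum ranks within each group.
R_1 = 33 (n_1 = 4)
R_2 = 25 (n_2 = 4)
R_3 = 51 (n_3 = 5)
R_4 = 27 (n_4 = 3)
Step 3: H = 12/(N(N+1)) * sum(R_i^2/n_i) - 3(N+1)
     = 12/(16*17) * (33^2/4 + 25^2/4 + 51^2/5 + 27^2/3) - 3*17
     = 0.044118 * 1191.7 - 51
     = 1.575000.
Step 4: Ties present; correction factor C = 1 - 24/(16^3 - 16) = 0.994118. Corrected H = 1.575000 / 0.994118 = 1.584320.
Step 5: Under H0, H ~ chi^2(3); p-value = 0.662950.
Step 6: alpha = 0.05. fail to reject H0.

H = 1.5843, df = 3, p = 0.662950, fail to reject H0.


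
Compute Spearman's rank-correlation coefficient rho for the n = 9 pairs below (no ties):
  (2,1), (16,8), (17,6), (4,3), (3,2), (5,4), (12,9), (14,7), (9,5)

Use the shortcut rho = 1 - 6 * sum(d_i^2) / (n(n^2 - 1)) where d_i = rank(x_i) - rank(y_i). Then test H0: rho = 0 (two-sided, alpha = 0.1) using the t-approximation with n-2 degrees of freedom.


Step 1: Rank x and y separately (midranks; no ties here).
rank(x): 2->1, 16->8, 17->9, 4->3, 3->2, 5->4, 12->6, 14->7, 9->5
rank(y): 1->1, 8->8, 6->6, 3->3, 2->2, 4->4, 9->9, 7->7, 5->5
Step 2: d_i = R_x(i) - R_y(i); compute d_i^2.
  (1-1)^2=0, (8-8)^2=0, (9-6)^2=9, (3-3)^2=0, (2-2)^2=0, (4-4)^2=0, (6-9)^2=9, (7-7)^2=0, (5-5)^2=0
sum(d^2) = 18.
Step 3: rho = 1 - 6*18 / (9*(9^2 - 1)) = 1 - 108/720 = 0.850000.
Step 4: Under H0, t = rho * sqrt((n-2)/(1-rho^2)) = 4.2691 ~ t(7).
Step 5: Two-sided p-value from the t-distribution with 7 df = 0.003705.
Step 6: alpha = 0.1. reject H0.

rho = 0.8500, p = 0.003705, reject H0 at alpha = 0.1.


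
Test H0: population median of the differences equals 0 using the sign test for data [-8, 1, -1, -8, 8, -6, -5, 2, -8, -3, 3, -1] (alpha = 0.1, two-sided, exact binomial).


Step 1: Discard zero differences. Original n = 12; n_eff = number of nonzero differences = 12.
Nonzero differences (with sign): -8, +1, -1, -8, +8, -6, -5, +2, -8, -3, +3, -1
Step 2: Count signs: positive = 4, negative = 8.
Step 3: Under H0: P(positive) = 0.5, so the number of positives S ~ Bin(12, 0.5).
Step 4: Two-sided exact p-value = sum of Bin(12,0.5) probabilities at or below the observed probability = 0.387695.
Step 5: alpha = 0.1. fail to reject H0.

n_eff = 12, pos = 4, neg = 8, p = 0.387695, fail to reject H0.


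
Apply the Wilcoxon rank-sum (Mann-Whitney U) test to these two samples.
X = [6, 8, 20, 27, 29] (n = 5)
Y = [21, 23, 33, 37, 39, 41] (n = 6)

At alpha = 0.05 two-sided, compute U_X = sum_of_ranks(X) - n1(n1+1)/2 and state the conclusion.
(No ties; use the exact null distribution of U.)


Step 1: Combine and sort all 11 observations; assign midranks.
sorted (value, group): (6,X), (8,X), (20,X), (21,Y), (23,Y), (27,X), (29,X), (33,Y), (37,Y), (39,Y), (41,Y)
ranks: 6->1, 8->2, 20->3, 21->4, 23->5, 27->6, 29->7, 33->8, 37->9, 39->10, 41->11
Step 2: Rank sum for X: R1 = 1 + 2 + 3 + 6 + 7 = 19.
Step 3: U_X = R1 - n1(n1+1)/2 = 19 - 5*6/2 = 19 - 15 = 4.
       U_Y = n1*n2 - U_X = 30 - 4 = 26.
Step 4: No ties, so the exact null distribution of U (based on enumerating the C(11,5) = 462 equally likely rank assignments) gives the two-sided p-value.
Step 5: p-value = 0.051948; compare to alpha = 0.05. fail to reject H0.

U_X = 4, p = 0.051948, fail to reject H0 at alpha = 0.05.


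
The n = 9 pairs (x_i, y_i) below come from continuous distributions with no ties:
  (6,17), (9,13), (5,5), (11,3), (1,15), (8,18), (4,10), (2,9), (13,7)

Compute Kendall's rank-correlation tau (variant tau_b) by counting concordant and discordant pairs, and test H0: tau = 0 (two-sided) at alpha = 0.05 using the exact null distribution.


Step 1: Enumerate the 36 unordered pairs (i,j) with i<j and classify each by sign(x_j-x_i) * sign(y_j-y_i).
  (1,2):dx=+3,dy=-4->D; (1,3):dx=-1,dy=-12->C; (1,4):dx=+5,dy=-14->D; (1,5):dx=-5,dy=-2->C
  (1,6):dx=+2,dy=+1->C; (1,7):dx=-2,dy=-7->C; (1,8):dx=-4,dy=-8->C; (1,9):dx=+7,dy=-10->D
  (2,3):dx=-4,dy=-8->C; (2,4):dx=+2,dy=-10->D; (2,5):dx=-8,dy=+2->D; (2,6):dx=-1,dy=+5->D
  (2,7):dx=-5,dy=-3->C; (2,8):dx=-7,dy=-4->C; (2,9):dx=+4,dy=-6->D; (3,4):dx=+6,dy=-2->D
  (3,5):dx=-4,dy=+10->D; (3,6):dx=+3,dy=+13->C; (3,7):dx=-1,dy=+5->D; (3,8):dx=-3,dy=+4->D
  (3,9):dx=+8,dy=+2->C; (4,5):dx=-10,dy=+12->D; (4,6):dx=-3,dy=+15->D; (4,7):dx=-7,dy=+7->D
  (4,8):dx=-9,dy=+6->D; (4,9):dx=+2,dy=+4->C; (5,6):dx=+7,dy=+3->C; (5,7):dx=+3,dy=-5->D
  (5,8):dx=+1,dy=-6->D; (5,9):dx=+12,dy=-8->D; (6,7):dx=-4,dy=-8->C; (6,8):dx=-6,dy=-9->C
  (6,9):dx=+5,dy=-11->D; (7,8):dx=-2,dy=-1->C; (7,9):dx=+9,dy=-3->D; (8,9):dx=+11,dy=-2->D
Step 2: C = 15, D = 21, total pairs = 36.
Step 3: tau = (C - D)/(n(n-1)/2) = (15 - 21)/36 = -0.166667.
Step 4: Exact two-sided p-value (enumerate n! = 362880 permutations of y under H0): p = 0.612202.
Step 5: alpha = 0.05. fail to reject H0.

tau_b = -0.1667 (C=15, D=21), p = 0.612202, fail to reject H0.


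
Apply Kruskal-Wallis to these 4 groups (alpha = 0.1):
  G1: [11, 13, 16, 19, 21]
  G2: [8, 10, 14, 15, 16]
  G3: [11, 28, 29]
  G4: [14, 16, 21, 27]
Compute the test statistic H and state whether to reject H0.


Step 1: Combine all N = 17 observations and assign midranks.
sorted (value, group, rank): (8,G2,1), (10,G2,2), (11,G1,3.5), (11,G3,3.5), (13,G1,5), (14,G2,6.5), (14,G4,6.5), (15,G2,8), (16,G1,10), (16,G2,10), (16,G4,10), (19,G1,12), (21,G1,13.5), (21,G4,13.5), (27,G4,15), (28,G3,16), (29,G3,17)
Step 2: Sum ranks within each group.
R_1 = 44 (n_1 = 5)
R_2 = 27.5 (n_2 = 5)
R_3 = 36.5 (n_3 = 3)
R_4 = 45 (n_4 = 4)
Step 3: H = 12/(N(N+1)) * sum(R_i^2/n_i) - 3(N+1)
     = 12/(17*18) * (44^2/5 + 27.5^2/5 + 36.5^2/3 + 45^2/4) - 3*18
     = 0.039216 * 1488.78 - 54
     = 4.383660.
Step 4: Ties present; correction factor C = 1 - 42/(17^3 - 17) = 0.991422. Corrected H = 4.383660 / 0.991422 = 4.421590.
Step 5: Under H0, H ~ chi^2(3); p-value = 0.219392.
Step 6: alpha = 0.1. fail to reject H0.

H = 4.4216, df = 3, p = 0.219392, fail to reject H0.


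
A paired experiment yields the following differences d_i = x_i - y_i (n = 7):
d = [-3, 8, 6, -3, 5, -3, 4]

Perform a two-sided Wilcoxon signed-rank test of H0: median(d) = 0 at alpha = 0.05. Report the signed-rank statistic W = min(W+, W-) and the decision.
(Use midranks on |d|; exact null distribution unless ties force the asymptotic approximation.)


Step 1: Drop any zero differences (none here) and take |d_i|.
|d| = [3, 8, 6, 3, 5, 3, 4]
Step 2: Midrank |d_i| (ties get averaged ranks).
ranks: |3|->2, |8|->7, |6|->6, |3|->2, |5|->5, |3|->2, |4|->4
Step 3: Attach original signs; sum ranks with positive sign and with negative sign.
W+ = 7 + 6 + 5 + 4 = 22
W- = 2 + 2 + 2 = 6
(Check: W+ + W- = 28 should equal n(n+1)/2 = 28.)
Step 4: Test statistic W = min(W+, W-) = 6.
Step 5: Ties in |d|, so use the tie-corrected normal approximation.
        E[W] = n(n+1)/4 = 7*8/4 = 14.
        Tie groups: |d|=3 (t=3); sum(t^3 - t) = 24.
        Var[W] = n(n+1)(2n+1)/24 - sum(t^3-t)/48 = 840/24 - 24/48 = 34.5.
        z = (W - E[W]) / sqrt(Var[W]) = (6 - 14) / 5.8737 = -1.3620.
        Two-sided p = 2*Phi(z) = 0.173195.
Step 6: alpha = 0.05. fail to reject H0.

W+ = 22, W- = 6, W = min = 6, p = 0.173195, fail to reject H0.


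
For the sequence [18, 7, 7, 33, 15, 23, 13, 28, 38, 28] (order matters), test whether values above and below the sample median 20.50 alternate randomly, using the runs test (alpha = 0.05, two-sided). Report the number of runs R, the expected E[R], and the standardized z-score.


Step 1: Compute median = 20.50; label A = above, B = below.
Labels in order: BBBABABAAA  (n_A = 5, n_B = 5)
Step 2: Count runs R = 6.
Step 3: Under H0 (random ordering), E[R] = 2*n_A*n_B/(n_A+n_B) + 1 = 2*5*5/10 + 1 = 6.0000.
        Var[R] = 2*n_A*n_B*(2*n_A*n_B - n_A - n_B) / ((n_A+n_B)^2 * (n_A+n_B-1)) = 2000/900 = 2.2222.
        SD[R] = 1.4907.
Step 4: R = E[R], so z = 0 with no continuity correction.
Step 5: Two-sided p-value via normal approximation = 2*(1 - Phi(|z|)) = 1.000000.
Step 6: alpha = 0.05. fail to reject H0.

R = 6, z = 0.0000, p = 1.000000, fail to reject H0.


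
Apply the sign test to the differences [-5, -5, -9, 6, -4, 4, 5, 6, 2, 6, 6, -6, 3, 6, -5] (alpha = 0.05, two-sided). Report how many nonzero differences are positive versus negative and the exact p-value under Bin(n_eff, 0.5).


Step 1: Discard zero differences. Original n = 15; n_eff = number of nonzero differences = 15.
Nonzero differences (with sign): -5, -5, -9, +6, -4, +4, +5, +6, +2, +6, +6, -6, +3, +6, -5
Step 2: Count signs: positive = 9, negative = 6.
Step 3: Under H0: P(positive) = 0.5, so the number of positives S ~ Bin(15, 0.5).
Step 4: Two-sided exact p-value = sum of Bin(15,0.5) probabilities at or below the observed probability = 0.607239.
Step 5: alpha = 0.05. fail to reject H0.

n_eff = 15, pos = 9, neg = 6, p = 0.607239, fail to reject H0.


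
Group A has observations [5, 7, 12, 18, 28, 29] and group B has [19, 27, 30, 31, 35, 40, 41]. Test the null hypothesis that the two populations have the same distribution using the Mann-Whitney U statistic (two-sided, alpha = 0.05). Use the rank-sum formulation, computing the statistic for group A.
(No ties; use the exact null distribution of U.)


Step 1: Combine and sort all 13 observations; assign midranks.
sorted (value, group): (5,X), (7,X), (12,X), (18,X), (19,Y), (27,Y), (28,X), (29,X), (30,Y), (31,Y), (35,Y), (40,Y), (41,Y)
ranks: 5->1, 7->2, 12->3, 18->4, 19->5, 27->6, 28->7, 29->8, 30->9, 31->10, 35->11, 40->12, 41->13
Step 2: Rank sum for X: R1 = 1 + 2 + 3 + 4 + 7 + 8 = 25.
Step 3: U_X = R1 - n1(n1+1)/2 = 25 - 6*7/2 = 25 - 21 = 4.
       U_Y = n1*n2 - U_X = 42 - 4 = 38.
Step 4: No ties, so the exact null distribution of U (based on enumerating the C(13,6) = 1716 equally likely rank assignments) gives the two-sided p-value.
Step 5: p-value = 0.013986; compare to alpha = 0.05. reject H0.

U_X = 4, p = 0.013986, reject H0 at alpha = 0.05.


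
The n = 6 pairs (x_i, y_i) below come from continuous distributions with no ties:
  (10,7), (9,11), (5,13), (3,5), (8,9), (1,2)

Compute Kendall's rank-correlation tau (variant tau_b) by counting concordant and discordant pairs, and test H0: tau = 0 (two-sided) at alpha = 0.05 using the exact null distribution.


Step 1: Enumerate the 15 unordered pairs (i,j) with i<j and classify each by sign(x_j-x_i) * sign(y_j-y_i).
  (1,2):dx=-1,dy=+4->D; (1,3):dx=-5,dy=+6->D; (1,4):dx=-7,dy=-2->C; (1,5):dx=-2,dy=+2->D
  (1,6):dx=-9,dy=-5->C; (2,3):dx=-4,dy=+2->D; (2,4):dx=-6,dy=-6->C; (2,5):dx=-1,dy=-2->C
  (2,6):dx=-8,dy=-9->C; (3,4):dx=-2,dy=-8->C; (3,5):dx=+3,dy=-4->D; (3,6):dx=-4,dy=-11->C
  (4,5):dx=+5,dy=+4->C; (4,6):dx=-2,dy=-3->C; (5,6):dx=-7,dy=-7->C
Step 2: C = 10, D = 5, total pairs = 15.
Step 3: tau = (C - D)/(n(n-1)/2) = (10 - 5)/15 = 0.333333.
Step 4: Exact two-sided p-value (enumerate n! = 720 permutations of y under H0): p = 0.469444.
Step 5: alpha = 0.05. fail to reject H0.

tau_b = 0.3333 (C=10, D=5), p = 0.469444, fail to reject H0.


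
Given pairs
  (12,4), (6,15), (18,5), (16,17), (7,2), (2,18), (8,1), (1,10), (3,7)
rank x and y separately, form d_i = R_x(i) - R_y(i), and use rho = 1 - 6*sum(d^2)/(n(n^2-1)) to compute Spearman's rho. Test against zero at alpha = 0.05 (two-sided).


Step 1: Rank x and y separately (midranks; no ties here).
rank(x): 12->7, 6->4, 18->9, 16->8, 7->5, 2->2, 8->6, 1->1, 3->3
rank(y): 4->3, 15->7, 5->4, 17->8, 2->2, 18->9, 1->1, 10->6, 7->5
Step 2: d_i = R_x(i) - R_y(i); compute d_i^2.
  (7-3)^2=16, (4-7)^2=9, (9-4)^2=25, (8-8)^2=0, (5-2)^2=9, (2-9)^2=49, (6-1)^2=25, (1-6)^2=25, (3-5)^2=4
sum(d^2) = 162.
Step 3: rho = 1 - 6*162 / (9*(9^2 - 1)) = 1 - 972/720 = -0.350000.
Step 4: Under H0, t = rho * sqrt((n-2)/(1-rho^2)) = -0.9885 ~ t(7).
Step 5: Two-sided p-value from the t-distribution with 7 df = 0.355820.
Step 6: alpha = 0.05. fail to reject H0.

rho = -0.3500, p = 0.355820, fail to reject H0 at alpha = 0.05.


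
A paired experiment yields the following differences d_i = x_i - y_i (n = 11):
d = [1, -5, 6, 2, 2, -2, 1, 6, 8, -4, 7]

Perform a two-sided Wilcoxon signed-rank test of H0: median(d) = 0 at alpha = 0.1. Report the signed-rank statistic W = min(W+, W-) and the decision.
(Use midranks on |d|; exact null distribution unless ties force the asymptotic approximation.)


Step 1: Drop any zero differences (none here) and take |d_i|.
|d| = [1, 5, 6, 2, 2, 2, 1, 6, 8, 4, 7]
Step 2: Midrank |d_i| (ties get averaged ranks).
ranks: |1|->1.5, |5|->7, |6|->8.5, |2|->4, |2|->4, |2|->4, |1|->1.5, |6|->8.5, |8|->11, |4|->6, |7|->10
Step 3: Attach original signs; sum ranks with positive sign and with negative sign.
W+ = 1.5 + 8.5 + 4 + 4 + 1.5 + 8.5 + 11 + 10 = 49
W- = 7 + 4 + 6 = 17
(Check: W+ + W- = 66 should equal n(n+1)/2 = 66.)
Step 4: Test statistic W = min(W+, W-) = 17.
Step 5: Ties in |d|, so use the tie-corrected normal approximation.
        E[W] = n(n+1)/4 = 11*12/4 = 33.
        Tie groups: |d|=1 (t=2), |d|=2 (t=3), |d|=6 (t=2); sum(t^3 - t) = 36.
        Var[W] = n(n+1)(2n+1)/24 - sum(t^3-t)/48 = 3036/24 - 36/48 = 125.75.
        z = (W - E[W]) / sqrt(Var[W]) = (17 - 33) / 11.2138 = -1.4268.
        Two-sided p = 2*Phi(z) = 0.153635.
Step 6: alpha = 0.1. fail to reject H0.

W+ = 49, W- = 17, W = min = 17, p = 0.153635, fail to reject H0.


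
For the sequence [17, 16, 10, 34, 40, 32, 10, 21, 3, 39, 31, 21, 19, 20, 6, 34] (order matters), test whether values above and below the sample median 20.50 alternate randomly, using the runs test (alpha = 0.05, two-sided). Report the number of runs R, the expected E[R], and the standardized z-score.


Step 1: Compute median = 20.50; label A = above, B = below.
Labels in order: BBBAAABABAAABBBA  (n_A = 8, n_B = 8)
Step 2: Count runs R = 8.
Step 3: Under H0 (random ordering), E[R] = 2*n_A*n_B/(n_A+n_B) + 1 = 2*8*8/16 + 1 = 9.0000.
        Var[R] = 2*n_A*n_B*(2*n_A*n_B - n_A - n_B) / ((n_A+n_B)^2 * (n_A+n_B-1)) = 14336/3840 = 3.7333.
        SD[R] = 1.9322.
Step 4: Continuity-corrected z = (R + 0.5 - E[R]) / SD[R] = (8 + 0.5 - 9.0000) / 1.9322 = -0.2588.
Step 5: Two-sided p-value via normal approximation = 2*(1 - Phi(|z|)) = 0.795809.
Step 6: alpha = 0.05. fail to reject H0.

R = 8, z = -0.2588, p = 0.795809, fail to reject H0.


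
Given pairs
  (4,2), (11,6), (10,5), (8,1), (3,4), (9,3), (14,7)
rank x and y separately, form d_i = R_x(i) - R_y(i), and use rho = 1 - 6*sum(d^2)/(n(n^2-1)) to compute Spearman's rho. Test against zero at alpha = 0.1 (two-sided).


Step 1: Rank x and y separately (midranks; no ties here).
rank(x): 4->2, 11->6, 10->5, 8->3, 3->1, 9->4, 14->7
rank(y): 2->2, 6->6, 5->5, 1->1, 4->4, 3->3, 7->7
Step 2: d_i = R_x(i) - R_y(i); compute d_i^2.
  (2-2)^2=0, (6-6)^2=0, (5-5)^2=0, (3-1)^2=4, (1-4)^2=9, (4-3)^2=1, (7-7)^2=0
sum(d^2) = 14.
Step 3: rho = 1 - 6*14 / (7*(7^2 - 1)) = 1 - 84/336 = 0.750000.
Step 4: Under H0, t = rho * sqrt((n-2)/(1-rho^2)) = 2.5355 ~ t(5).
Step 5: Two-sided p-value from the t-distribution with 5 df = 0.052181.
Step 6: alpha = 0.1. reject H0.

rho = 0.7500, p = 0.052181, reject H0 at alpha = 0.1.


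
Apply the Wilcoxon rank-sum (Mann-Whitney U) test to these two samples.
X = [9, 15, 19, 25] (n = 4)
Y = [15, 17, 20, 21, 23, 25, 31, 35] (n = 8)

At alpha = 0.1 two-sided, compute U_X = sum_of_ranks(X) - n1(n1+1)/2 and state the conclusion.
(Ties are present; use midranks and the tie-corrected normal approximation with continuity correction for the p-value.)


Step 1: Combine and sort all 12 observations; assign midranks.
sorted (value, group): (9,X), (15,X), (15,Y), (17,Y), (19,X), (20,Y), (21,Y), (23,Y), (25,X), (25,Y), (31,Y), (35,Y)
ranks: 9->1, 15->2.5, 15->2.5, 17->4, 19->5, 20->6, 21->7, 23->8, 25->9.5, 25->9.5, 31->11, 35->12
Step 2: Rank sum for X: R1 = 1 + 2.5 + 5 + 9.5 = 18.
Step 3: U_X = R1 - n1(n1+1)/2 = 18 - 4*5/2 = 18 - 10 = 8.
       U_Y = n1*n2 - U_X = 32 - 8 = 24.
Step 4: Ties are present, so use the tie-corrected normal approximation (with continuity correction) for the p-value.
Step 5: p-value = 0.201148; compare to alpha = 0.1. fail to reject H0.

U_X = 8, p = 0.201148, fail to reject H0 at alpha = 0.1.


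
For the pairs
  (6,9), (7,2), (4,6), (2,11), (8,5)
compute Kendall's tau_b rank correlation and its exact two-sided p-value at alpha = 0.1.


Step 1: Enumerate the 10 unordered pairs (i,j) with i<j and classify each by sign(x_j-x_i) * sign(y_j-y_i).
  (1,2):dx=+1,dy=-7->D; (1,3):dx=-2,dy=-3->C; (1,4):dx=-4,dy=+2->D; (1,5):dx=+2,dy=-4->D
  (2,3):dx=-3,dy=+4->D; (2,4):dx=-5,dy=+9->D; (2,5):dx=+1,dy=+3->C; (3,4):dx=-2,dy=+5->D
  (3,5):dx=+4,dy=-1->D; (4,5):dx=+6,dy=-6->D
Step 2: C = 2, D = 8, total pairs = 10.
Step 3: tau = (C - D)/(n(n-1)/2) = (2 - 8)/10 = -0.600000.
Step 4: Exact two-sided p-value (enumerate n! = 120 permutations of y under H0): p = 0.233333.
Step 5: alpha = 0.1. fail to reject H0.

tau_b = -0.6000 (C=2, D=8), p = 0.233333, fail to reject H0.


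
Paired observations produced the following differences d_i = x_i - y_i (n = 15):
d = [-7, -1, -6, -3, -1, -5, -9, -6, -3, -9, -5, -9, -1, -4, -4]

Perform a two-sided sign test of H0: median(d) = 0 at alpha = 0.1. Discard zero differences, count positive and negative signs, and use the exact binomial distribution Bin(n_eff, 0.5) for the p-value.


Step 1: Discard zero differences. Original n = 15; n_eff = number of nonzero differences = 15.
Nonzero differences (with sign): -7, -1, -6, -3, -1, -5, -9, -6, -3, -9, -5, -9, -1, -4, -4
Step 2: Count signs: positive = 0, negative = 15.
Step 3: Under H0: P(positive) = 0.5, so the number of positives S ~ Bin(15, 0.5).
Step 4: Two-sided exact p-value = sum of Bin(15,0.5) probabilities at or below the observed probability = 0.000061.
Step 5: alpha = 0.1. reject H0.

n_eff = 15, pos = 0, neg = 15, p = 0.000061, reject H0.


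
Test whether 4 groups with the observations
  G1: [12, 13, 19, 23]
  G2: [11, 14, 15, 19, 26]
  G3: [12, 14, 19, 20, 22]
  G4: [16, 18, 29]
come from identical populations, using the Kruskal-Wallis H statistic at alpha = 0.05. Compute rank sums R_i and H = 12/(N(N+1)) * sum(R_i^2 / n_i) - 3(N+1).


Step 1: Combine all N = 17 observations and assign midranks.
sorted (value, group, rank): (11,G2,1), (12,G1,2.5), (12,G3,2.5), (13,G1,4), (14,G2,5.5), (14,G3,5.5), (15,G2,7), (16,G4,8), (18,G4,9), (19,G1,11), (19,G2,11), (19,G3,11), (20,G3,13), (22,G3,14), (23,G1,15), (26,G2,16), (29,G4,17)
Step 2: Sum ranks within each group.
R_1 = 32.5 (n_1 = 4)
R_2 = 40.5 (n_2 = 5)
R_3 = 46 (n_3 = 5)
R_4 = 34 (n_4 = 3)
Step 3: H = 12/(N(N+1)) * sum(R_i^2/n_i) - 3(N+1)
     = 12/(17*18) * (32.5^2/4 + 40.5^2/5 + 46^2/5 + 34^2/3) - 3*18
     = 0.039216 * 1400.65 - 54
     = 0.927288.
Step 4: Ties present; correction factor C = 1 - 36/(17^3 - 17) = 0.992647. Corrected H = 0.927288 / 0.992647 = 0.934156.
Step 5: Under H0, H ~ chi^2(3); p-value = 0.817178.
Step 6: alpha = 0.05. fail to reject H0.

H = 0.9342, df = 3, p = 0.817178, fail to reject H0.


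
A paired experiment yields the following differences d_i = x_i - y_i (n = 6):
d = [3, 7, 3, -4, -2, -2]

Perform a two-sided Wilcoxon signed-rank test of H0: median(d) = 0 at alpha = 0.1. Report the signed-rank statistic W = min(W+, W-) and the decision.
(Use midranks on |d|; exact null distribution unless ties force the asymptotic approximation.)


Step 1: Drop any zero differences (none here) and take |d_i|.
|d| = [3, 7, 3, 4, 2, 2]
Step 2: Midrank |d_i| (ties get averaged ranks).
ranks: |3|->3.5, |7|->6, |3|->3.5, |4|->5, |2|->1.5, |2|->1.5
Step 3: Attach original signs; sum ranks with positive sign and with negative sign.
W+ = 3.5 + 6 + 3.5 = 13
W- = 5 + 1.5 + 1.5 = 8
(Check: W+ + W- = 21 should equal n(n+1)/2 = 21.)
Step 4: Test statistic W = min(W+, W-) = 8.
Step 5: Ties in |d|, so use the tie-corrected normal approximation.
        E[W] = n(n+1)/4 = 6*7/4 = 10.5.
        Tie groups: |d|=2 (t=2), |d|=3 (t=2); sum(t^3 - t) = 12.
        Var[W] = n(n+1)(2n+1)/24 - sum(t^3-t)/48 = 546/24 - 12/48 = 22.5.
        z = (W - E[W]) / sqrt(Var[W]) = (8 - 10.5) / 4.7434 = -0.5270.
        Two-sided p = 2*Phi(z) = 0.598161.
Step 6: alpha = 0.1. fail to reject H0.

W+ = 13, W- = 8, W = min = 8, p = 0.598161, fail to reject H0.


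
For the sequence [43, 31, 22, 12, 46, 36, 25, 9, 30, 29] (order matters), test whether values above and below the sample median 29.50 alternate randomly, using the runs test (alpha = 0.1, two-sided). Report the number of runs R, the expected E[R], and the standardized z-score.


Step 1: Compute median = 29.50; label A = above, B = below.
Labels in order: AABBAABBAB  (n_A = 5, n_B = 5)
Step 2: Count runs R = 6.
Step 3: Under H0 (random ordering), E[R] = 2*n_A*n_B/(n_A+n_B) + 1 = 2*5*5/10 + 1 = 6.0000.
        Var[R] = 2*n_A*n_B*(2*n_A*n_B - n_A - n_B) / ((n_A+n_B)^2 * (n_A+n_B-1)) = 2000/900 = 2.2222.
        SD[R] = 1.4907.
Step 4: R = E[R], so z = 0 with no continuity correction.
Step 5: Two-sided p-value via normal approximation = 2*(1 - Phi(|z|)) = 1.000000.
Step 6: alpha = 0.1. fail to reject H0.

R = 6, z = 0.0000, p = 1.000000, fail to reject H0.


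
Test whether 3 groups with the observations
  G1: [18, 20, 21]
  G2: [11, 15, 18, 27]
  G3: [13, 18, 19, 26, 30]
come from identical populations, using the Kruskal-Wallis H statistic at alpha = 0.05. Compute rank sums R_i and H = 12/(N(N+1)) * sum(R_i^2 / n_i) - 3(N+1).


Step 1: Combine all N = 12 observations and assign midranks.
sorted (value, group, rank): (11,G2,1), (13,G3,2), (15,G2,3), (18,G1,5), (18,G2,5), (18,G3,5), (19,G3,7), (20,G1,8), (21,G1,9), (26,G3,10), (27,G2,11), (30,G3,12)
Step 2: Sum ranks within each group.
R_1 = 22 (n_1 = 3)
R_2 = 20 (n_2 = 4)
R_3 = 36 (n_3 = 5)
Step 3: H = 12/(N(N+1)) * sum(R_i^2/n_i) - 3(N+1)
     = 12/(12*13) * (22^2/3 + 20^2/4 + 36^2/5) - 3*13
     = 0.076923 * 520.533 - 39
     = 1.041026.
Step 4: Ties present; correction factor C = 1 - 24/(12^3 - 12) = 0.986014. Corrected H = 1.041026 / 0.986014 = 1.055792.
Step 5: Under H0, H ~ chi^2(2); p-value = 0.589845.
Step 6: alpha = 0.05. fail to reject H0.

H = 1.0558, df = 2, p = 0.589845, fail to reject H0.


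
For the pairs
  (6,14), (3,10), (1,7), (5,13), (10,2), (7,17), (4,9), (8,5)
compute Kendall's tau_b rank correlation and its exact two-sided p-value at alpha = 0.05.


Step 1: Enumerate the 28 unordered pairs (i,j) with i<j and classify each by sign(x_j-x_i) * sign(y_j-y_i).
  (1,2):dx=-3,dy=-4->C; (1,3):dx=-5,dy=-7->C; (1,4):dx=-1,dy=-1->C; (1,5):dx=+4,dy=-12->D
  (1,6):dx=+1,dy=+3->C; (1,7):dx=-2,dy=-5->C; (1,8):dx=+2,dy=-9->D; (2,3):dx=-2,dy=-3->C
  (2,4):dx=+2,dy=+3->C; (2,5):dx=+7,dy=-8->D; (2,6):dx=+4,dy=+7->C; (2,7):dx=+1,dy=-1->D
  (2,8):dx=+5,dy=-5->D; (3,4):dx=+4,dy=+6->C; (3,5):dx=+9,dy=-5->D; (3,6):dx=+6,dy=+10->C
  (3,7):dx=+3,dy=+2->C; (3,8):dx=+7,dy=-2->D; (4,5):dx=+5,dy=-11->D; (4,6):dx=+2,dy=+4->C
  (4,7):dx=-1,dy=-4->C; (4,8):dx=+3,dy=-8->D; (5,6):dx=-3,dy=+15->D; (5,7):dx=-6,dy=+7->D
  (5,8):dx=-2,dy=+3->D; (6,7):dx=-3,dy=-8->C; (6,8):dx=+1,dy=-12->D; (7,8):dx=+4,dy=-4->D
Step 2: C = 14, D = 14, total pairs = 28.
Step 3: tau = (C - D)/(n(n-1)/2) = (14 - 14)/28 = 0.000000.
Step 4: Exact two-sided p-value (enumerate n! = 40320 permutations of y under H0): p = 1.000000.
Step 5: alpha = 0.05. fail to reject H0.

tau_b = 0.0000 (C=14, D=14), p = 1.000000, fail to reject H0.


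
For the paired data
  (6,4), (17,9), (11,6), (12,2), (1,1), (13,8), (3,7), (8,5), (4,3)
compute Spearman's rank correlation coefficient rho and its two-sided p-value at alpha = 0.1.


Step 1: Rank x and y separately (midranks; no ties here).
rank(x): 6->4, 17->9, 11->6, 12->7, 1->1, 13->8, 3->2, 8->5, 4->3
rank(y): 4->4, 9->9, 6->6, 2->2, 1->1, 8->8, 7->7, 5->5, 3->3
Step 2: d_i = R_x(i) - R_y(i); compute d_i^2.
  (4-4)^2=0, (9-9)^2=0, (6-6)^2=0, (7-2)^2=25, (1-1)^2=0, (8-8)^2=0, (2-7)^2=25, (5-5)^2=0, (3-3)^2=0
sum(d^2) = 50.
Step 3: rho = 1 - 6*50 / (9*(9^2 - 1)) = 1 - 300/720 = 0.583333.
Step 4: Under H0, t = rho * sqrt((n-2)/(1-rho^2)) = 1.9001 ~ t(7).
Step 5: Two-sided p-value from the t-distribution with 7 df = 0.099186.
Step 6: alpha = 0.1. reject H0.

rho = 0.5833, p = 0.099186, reject H0 at alpha = 0.1.


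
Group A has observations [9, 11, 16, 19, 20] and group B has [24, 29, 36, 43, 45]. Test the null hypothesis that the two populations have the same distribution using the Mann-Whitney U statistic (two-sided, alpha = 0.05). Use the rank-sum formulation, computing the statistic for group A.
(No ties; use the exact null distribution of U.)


Step 1: Combine and sort all 10 observations; assign midranks.
sorted (value, group): (9,X), (11,X), (16,X), (19,X), (20,X), (24,Y), (29,Y), (36,Y), (43,Y), (45,Y)
ranks: 9->1, 11->2, 16->3, 19->4, 20->5, 24->6, 29->7, 36->8, 43->9, 45->10
Step 2: Rank sum for X: R1 = 1 + 2 + 3 + 4 + 5 = 15.
Step 3: U_X = R1 - n1(n1+1)/2 = 15 - 5*6/2 = 15 - 15 = 0.
       U_Y = n1*n2 - U_X = 25 - 0 = 25.
Step 4: No ties, so the exact null distribution of U (based on enumerating the C(10,5) = 252 equally likely rank assignments) gives the two-sided p-value.
Step 5: p-value = 0.007937; compare to alpha = 0.05. reject H0.

U_X = 0, p = 0.007937, reject H0 at alpha = 0.05.


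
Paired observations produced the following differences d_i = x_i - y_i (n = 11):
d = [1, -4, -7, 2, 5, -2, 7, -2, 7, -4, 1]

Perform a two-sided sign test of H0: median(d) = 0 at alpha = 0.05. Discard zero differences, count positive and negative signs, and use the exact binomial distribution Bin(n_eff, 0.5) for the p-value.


Step 1: Discard zero differences. Original n = 11; n_eff = number of nonzero differences = 11.
Nonzero differences (with sign): +1, -4, -7, +2, +5, -2, +7, -2, +7, -4, +1
Step 2: Count signs: positive = 6, negative = 5.
Step 3: Under H0: P(positive) = 0.5, so the number of positives S ~ Bin(11, 0.5).
Step 4: Two-sided exact p-value = sum of Bin(11,0.5) probabilities at or below the observed probability = 1.000000.
Step 5: alpha = 0.05. fail to reject H0.

n_eff = 11, pos = 6, neg = 5, p = 1.000000, fail to reject H0.


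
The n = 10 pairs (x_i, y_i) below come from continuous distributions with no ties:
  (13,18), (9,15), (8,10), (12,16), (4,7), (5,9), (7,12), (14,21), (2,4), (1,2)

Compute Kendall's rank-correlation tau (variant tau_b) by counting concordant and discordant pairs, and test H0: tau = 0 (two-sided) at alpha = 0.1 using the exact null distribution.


Step 1: Enumerate the 45 unordered pairs (i,j) with i<j and classify each by sign(x_j-x_i) * sign(y_j-y_i).
  (1,2):dx=-4,dy=-3->C; (1,3):dx=-5,dy=-8->C; (1,4):dx=-1,dy=-2->C; (1,5):dx=-9,dy=-11->C
  (1,6):dx=-8,dy=-9->C; (1,7):dx=-6,dy=-6->C; (1,8):dx=+1,dy=+3->C; (1,9):dx=-11,dy=-14->C
  (1,10):dx=-12,dy=-16->C; (2,3):dx=-1,dy=-5->C; (2,4):dx=+3,dy=+1->C; (2,5):dx=-5,dy=-8->C
  (2,6):dx=-4,dy=-6->C; (2,7):dx=-2,dy=-3->C; (2,8):dx=+5,dy=+6->C; (2,9):dx=-7,dy=-11->C
  (2,10):dx=-8,dy=-13->C; (3,4):dx=+4,dy=+6->C; (3,5):dx=-4,dy=-3->C; (3,6):dx=-3,dy=-1->C
  (3,7):dx=-1,dy=+2->D; (3,8):dx=+6,dy=+11->C; (3,9):dx=-6,dy=-6->C; (3,10):dx=-7,dy=-8->C
  (4,5):dx=-8,dy=-9->C; (4,6):dx=-7,dy=-7->C; (4,7):dx=-5,dy=-4->C; (4,8):dx=+2,dy=+5->C
  (4,9):dx=-10,dy=-12->C; (4,10):dx=-11,dy=-14->C; (5,6):dx=+1,dy=+2->C; (5,7):dx=+3,dy=+5->C
  (5,8):dx=+10,dy=+14->C; (5,9):dx=-2,dy=-3->C; (5,10):dx=-3,dy=-5->C; (6,7):dx=+2,dy=+3->C
  (6,8):dx=+9,dy=+12->C; (6,9):dx=-3,dy=-5->C; (6,10):dx=-4,dy=-7->C; (7,8):dx=+7,dy=+9->C
  (7,9):dx=-5,dy=-8->C; (7,10):dx=-6,dy=-10->C; (8,9):dx=-12,dy=-17->C; (8,10):dx=-13,dy=-19->C
  (9,10):dx=-1,dy=-2->C
Step 2: C = 44, D = 1, total pairs = 45.
Step 3: tau = (C - D)/(n(n-1)/2) = (44 - 1)/45 = 0.955556.
Step 4: Exact two-sided p-value (enumerate n! = 3628800 permutations of y under H0): p = 0.000006.
Step 5: alpha = 0.1. reject H0.

tau_b = 0.9556 (C=44, D=1), p = 0.000006, reject H0.


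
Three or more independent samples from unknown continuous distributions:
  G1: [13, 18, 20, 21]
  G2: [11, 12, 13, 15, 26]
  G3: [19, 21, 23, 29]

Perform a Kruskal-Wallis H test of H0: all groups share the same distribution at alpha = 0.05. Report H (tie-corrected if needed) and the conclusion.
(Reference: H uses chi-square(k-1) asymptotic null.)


Step 1: Combine all N = 13 observations and assign midranks.
sorted (value, group, rank): (11,G2,1), (12,G2,2), (13,G1,3.5), (13,G2,3.5), (15,G2,5), (18,G1,6), (19,G3,7), (20,G1,8), (21,G1,9.5), (21,G3,9.5), (23,G3,11), (26,G2,12), (29,G3,13)
Step 2: Sum ranks within each group.
R_1 = 27 (n_1 = 4)
R_2 = 23.5 (n_2 = 5)
R_3 = 40.5 (n_3 = 4)
Step 3: H = 12/(N(N+1)) * sum(R_i^2/n_i) - 3(N+1)
     = 12/(13*14) * (27^2/4 + 23.5^2/5 + 40.5^2/4) - 3*14
     = 0.065934 * 702.763 - 42
     = 4.335989.
Step 4: Ties present; correction factor C = 1 - 12/(13^3 - 13) = 0.994505. Corrected H = 4.335989 / 0.994505 = 4.359945.
Step 5: Under H0, H ~ chi^2(2); p-value = 0.113045.
Step 6: alpha = 0.05. fail to reject H0.

H = 4.3599, df = 2, p = 0.113045, fail to reject H0.


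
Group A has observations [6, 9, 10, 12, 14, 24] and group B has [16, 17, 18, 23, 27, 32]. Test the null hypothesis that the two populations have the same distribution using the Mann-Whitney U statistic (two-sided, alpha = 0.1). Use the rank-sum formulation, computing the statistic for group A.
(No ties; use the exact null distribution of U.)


Step 1: Combine and sort all 12 observations; assign midranks.
sorted (value, group): (6,X), (9,X), (10,X), (12,X), (14,X), (16,Y), (17,Y), (18,Y), (23,Y), (24,X), (27,Y), (32,Y)
ranks: 6->1, 9->2, 10->3, 12->4, 14->5, 16->6, 17->7, 18->8, 23->9, 24->10, 27->11, 32->12
Step 2: Rank sum for X: R1 = 1 + 2 + 3 + 4 + 5 + 10 = 25.
Step 3: U_X = R1 - n1(n1+1)/2 = 25 - 6*7/2 = 25 - 21 = 4.
       U_Y = n1*n2 - U_X = 36 - 4 = 32.
Step 4: No ties, so the exact null distribution of U (based on enumerating the C(12,6) = 924 equally likely rank assignments) gives the two-sided p-value.
Step 5: p-value = 0.025974; compare to alpha = 0.1. reject H0.

U_X = 4, p = 0.025974, reject H0 at alpha = 0.1.


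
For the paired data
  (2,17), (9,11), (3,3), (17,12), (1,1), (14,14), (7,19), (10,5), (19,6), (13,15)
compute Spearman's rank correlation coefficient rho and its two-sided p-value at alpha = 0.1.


Step 1: Rank x and y separately (midranks; no ties here).
rank(x): 2->2, 9->5, 3->3, 17->9, 1->1, 14->8, 7->4, 10->6, 19->10, 13->7
rank(y): 17->9, 11->5, 3->2, 12->6, 1->1, 14->7, 19->10, 5->3, 6->4, 15->8
Step 2: d_i = R_x(i) - R_y(i); compute d_i^2.
  (2-9)^2=49, (5-5)^2=0, (3-2)^2=1, (9-6)^2=9, (1-1)^2=0, (8-7)^2=1, (4-10)^2=36, (6-3)^2=9, (10-4)^2=36, (7-8)^2=1
sum(d^2) = 142.
Step 3: rho = 1 - 6*142 / (10*(10^2 - 1)) = 1 - 852/990 = 0.139394.
Step 4: Under H0, t = rho * sqrt((n-2)/(1-rho^2)) = 0.3982 ~ t(8).
Step 5: Two-sided p-value from the t-distribution with 8 df = 0.700932.
Step 6: alpha = 0.1. fail to reject H0.

rho = 0.1394, p = 0.700932, fail to reject H0 at alpha = 0.1.


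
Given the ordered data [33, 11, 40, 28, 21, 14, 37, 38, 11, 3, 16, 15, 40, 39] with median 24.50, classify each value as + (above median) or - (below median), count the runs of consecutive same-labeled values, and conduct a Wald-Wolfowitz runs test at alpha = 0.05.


Step 1: Compute median = 24.50; label A = above, B = below.
Labels in order: ABAABBAABBBBAA  (n_A = 7, n_B = 7)
Step 2: Count runs R = 7.
Step 3: Under H0 (random ordering), E[R] = 2*n_A*n_B/(n_A+n_B) + 1 = 2*7*7/14 + 1 = 8.0000.
        Var[R] = 2*n_A*n_B*(2*n_A*n_B - n_A - n_B) / ((n_A+n_B)^2 * (n_A+n_B-1)) = 8232/2548 = 3.2308.
        SD[R] = 1.7974.
Step 4: Continuity-corrected z = (R + 0.5 - E[R]) / SD[R] = (7 + 0.5 - 8.0000) / 1.7974 = -0.2782.
Step 5: Two-sided p-value via normal approximation = 2*(1 - Phi(|z|)) = 0.780879.
Step 6: alpha = 0.05. fail to reject H0.

R = 7, z = -0.2782, p = 0.780879, fail to reject H0.


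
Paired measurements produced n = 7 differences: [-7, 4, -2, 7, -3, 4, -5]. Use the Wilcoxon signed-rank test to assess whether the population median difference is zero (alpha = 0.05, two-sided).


Step 1: Drop any zero differences (none here) and take |d_i|.
|d| = [7, 4, 2, 7, 3, 4, 5]
Step 2: Midrank |d_i| (ties get averaged ranks).
ranks: |7|->6.5, |4|->3.5, |2|->1, |7|->6.5, |3|->2, |4|->3.5, |5|->5
Step 3: Attach original signs; sum ranks with positive sign and with negative sign.
W+ = 3.5 + 6.5 + 3.5 = 13.5
W- = 6.5 + 1 + 2 + 5 = 14.5
(Check: W+ + W- = 28 should equal n(n+1)/2 = 28.)
Step 4: Test statistic W = min(W+, W-) = 13.5.
Step 5: Ties in |d|, so use the tie-corrected normal approximation.
        E[W] = n(n+1)/4 = 7*8/4 = 14.
        Tie groups: |d|=4 (t=2), |d|=7 (t=2); sum(t^3 - t) = 12.
        Var[W] = n(n+1)(2n+1)/24 - sum(t^3-t)/48 = 840/24 - 12/48 = 34.75.
        z = (W - E[W]) / sqrt(Var[W]) = (13.5 - 14) / 5.8949 = -0.0848.
        Two-sided p = 2*Phi(z) = 0.932405.
Step 6: alpha = 0.05. fail to reject H0.

W+ = 13.5, W- = 14.5, W = min = 13.5, p = 0.932405, fail to reject H0.
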